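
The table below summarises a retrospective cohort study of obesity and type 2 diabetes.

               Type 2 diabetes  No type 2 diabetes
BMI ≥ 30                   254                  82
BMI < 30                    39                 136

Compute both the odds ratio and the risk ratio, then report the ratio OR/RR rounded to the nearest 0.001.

Cells: a = 254, b = 82, c = 39, d = 136.
OR = (254·136)/(82·39) = 34544/3198 = 10.80175
Risk in exposed = 254/336 = 0.75595; risk in unexposed = 39/175 = 0.22286; RR = 3.39209
OR/RR = 10.80175 / 3.39209 = 3.18439
The outcome is not rare, so the OR lies further from 1 than the RR.

3.184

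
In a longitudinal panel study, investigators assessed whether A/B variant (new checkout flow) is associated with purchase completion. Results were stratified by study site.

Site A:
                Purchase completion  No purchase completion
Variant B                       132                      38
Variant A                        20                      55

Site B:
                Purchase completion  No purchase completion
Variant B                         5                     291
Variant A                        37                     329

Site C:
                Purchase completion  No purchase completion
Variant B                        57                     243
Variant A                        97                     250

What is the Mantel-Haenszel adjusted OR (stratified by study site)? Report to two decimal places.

OR_MH = Σ(aᵢdᵢ/nᵢ) / Σ(bᵢcᵢ/nᵢ), where nᵢ is the stratum total.
Stratum 1 (Site A): n = 245; a·d/n = 132·55/245 = 29.6327; b·c/n = 38·20/245 = 3.1020
Stratum 2 (Site B): n = 662; a·d/n = 5·329/662 = 2.4849; b·c/n = 291·37/662 = 16.2644
Stratum 3 (Site C): n = 647; a·d/n = 57·250/647 = 22.0247; b·c/n = 243·97/647 = 36.4312
OR_MH = (29.6327 + 2.4849 + 22.0247) / (3.1020 + 16.2644 + 36.4312) = 54.1423 / 55.7976 = 0.97033

0.97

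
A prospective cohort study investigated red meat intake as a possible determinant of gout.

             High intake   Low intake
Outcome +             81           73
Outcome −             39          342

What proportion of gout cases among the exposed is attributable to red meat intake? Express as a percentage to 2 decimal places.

Reading the table with exposure as columns: a = 81 (High intake, case), b = 39 (High intake, non-case), c = 73 (Low intake, case), d = 342.
Risk in exposed = 81/120 = 0.67500; risk in unexposed = 73/415 = 0.17590.
RR = 0.67500/0.17590 = 3.83733
AR% = (RR − 1)/RR × 100 = (3.83733 − 1)/3.83733 × 100 = 73.9402%

73.94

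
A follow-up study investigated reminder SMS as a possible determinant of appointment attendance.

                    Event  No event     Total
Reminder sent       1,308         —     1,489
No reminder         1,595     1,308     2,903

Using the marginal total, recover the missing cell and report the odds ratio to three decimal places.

5.926

The missing cell is in the exposed row: 1489 − 1308 = 181.
So a = 1308, b = 181, c = 1595, d = 1308.
OR = (a·d)/(b·c) = (1308 × 1308) / (181 × 1595) = 1710864 / 288695 = 5.92620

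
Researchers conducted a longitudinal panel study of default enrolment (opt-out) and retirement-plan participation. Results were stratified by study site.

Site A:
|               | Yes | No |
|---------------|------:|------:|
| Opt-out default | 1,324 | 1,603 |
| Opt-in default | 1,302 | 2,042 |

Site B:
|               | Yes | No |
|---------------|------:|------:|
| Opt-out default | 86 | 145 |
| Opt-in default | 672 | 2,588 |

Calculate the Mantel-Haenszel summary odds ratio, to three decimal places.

OR_MH = Σ(aᵢdᵢ/nᵢ) / Σ(bᵢcᵢ/nᵢ), where nᵢ is the stratum total.
Stratum 1 (Site A): n = 6271; a·d/n = 1324·2042/6271 = 431.1287; b·c/n = 1603·1302/6271 = 332.8187
Stratum 2 (Site B): n = 3491; a·d/n = 86·2588/3491 = 63.7548; b·c/n = 145·672/3491 = 27.9118
OR_MH = (431.1287 + 63.7548) / (332.8187 + 27.9118) = 494.8835 / 360.7305 = 1.37189

1.372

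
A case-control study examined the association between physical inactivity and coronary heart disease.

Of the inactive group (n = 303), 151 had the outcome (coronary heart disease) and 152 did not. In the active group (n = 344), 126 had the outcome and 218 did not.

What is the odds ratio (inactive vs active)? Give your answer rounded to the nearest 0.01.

From the description: a = 151, b = 152, c = 126, d = 218.
OR = (a·d)/(b·c) = (151 × 218) / (152 × 126) = 32918 / 19152 = 1.71878
The odds of coronary heart disease are about 1.72 times as high in the inactive group.

1.72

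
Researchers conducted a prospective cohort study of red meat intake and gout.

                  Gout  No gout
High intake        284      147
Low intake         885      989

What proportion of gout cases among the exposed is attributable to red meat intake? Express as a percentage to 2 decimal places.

Cells: a = 284, b = 147, c = 885, d = 989.
Risk in exposed = 284/431 = 0.65893; risk in unexposed = 885/1874 = 0.47225.
RR = 0.65893/0.47225 = 1.39530
AR% = (RR − 1)/RR × 100 = (1.39530 − 1)/1.39530 × 100 = 28.3308%

28.33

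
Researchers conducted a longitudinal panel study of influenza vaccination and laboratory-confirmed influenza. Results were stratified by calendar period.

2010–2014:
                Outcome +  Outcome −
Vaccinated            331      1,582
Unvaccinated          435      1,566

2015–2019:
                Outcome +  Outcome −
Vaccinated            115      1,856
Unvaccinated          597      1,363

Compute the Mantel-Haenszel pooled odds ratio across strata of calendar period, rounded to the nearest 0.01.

OR_MH = Σ(aᵢdᵢ/nᵢ) / Σ(bᵢcᵢ/nᵢ), where nᵢ is the stratum total.
Stratum 1 (2010–2014): n = 3914; a·d/n = 331·1566/3914 = 132.4338; b·c/n = 1582·435/3914 = 175.8227
Stratum 2 (2015–2019): n = 3931; a·d/n = 115·1363/3931 = 39.8741; b·c/n = 1856·597/3931 = 281.8703
OR_MH = (132.4338 + 39.8741) / (175.8227 + 281.8703) = 172.3079 / 457.6929 = 0.37647

0.38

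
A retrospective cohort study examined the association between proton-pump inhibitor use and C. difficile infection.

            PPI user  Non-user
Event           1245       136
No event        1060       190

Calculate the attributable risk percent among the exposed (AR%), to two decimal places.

22.76

Reading the table with exposure as columns: a = 1245 (PPI user, case), b = 1060 (PPI user, non-case), c = 136 (Non-user, case), d = 190.
Risk in exposed = 1245/2305 = 0.54013; risk in unexposed = 136/326 = 0.41718.
RR = 0.54013/0.41718 = 1.29472
AR% = (RR − 1)/RR × 100 = (1.29472 − 1)/1.29472 × 100 = 22.7634%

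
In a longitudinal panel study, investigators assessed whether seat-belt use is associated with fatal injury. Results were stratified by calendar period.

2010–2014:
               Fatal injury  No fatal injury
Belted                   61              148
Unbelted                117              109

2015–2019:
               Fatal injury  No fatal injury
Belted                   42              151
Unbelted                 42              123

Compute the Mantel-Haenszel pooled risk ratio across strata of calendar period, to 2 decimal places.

RR_MH = Σ(aᵢ·n₀ᵢ/nᵢ) / Σ(cᵢ·n₁ᵢ/nᵢ), with n₁ᵢ = aᵢ+bᵢ (exposed), n₀ᵢ = cᵢ+dᵢ (unexposed), nᵢ = n₁ᵢ+n₀ᵢ.
Stratum 1 (2010–2014): n₁ = 209, n₀ = 226, n = 435; a·n₀/n = 61·226/435 = 31.6920; c·n₁/n = 117·209/435 = 56.2138
Stratum 2 (2015–2019): n₁ = 193, n₀ = 165, n = 358; a·n₀/n = 42·165/358 = 19.3575; c·n₁/n = 42·193/358 = 22.6425
RR_MH = (31.6920 + 19.3575) / (56.2138 + 22.6425) = 51.0495 / 78.8563 = 0.64737

0.65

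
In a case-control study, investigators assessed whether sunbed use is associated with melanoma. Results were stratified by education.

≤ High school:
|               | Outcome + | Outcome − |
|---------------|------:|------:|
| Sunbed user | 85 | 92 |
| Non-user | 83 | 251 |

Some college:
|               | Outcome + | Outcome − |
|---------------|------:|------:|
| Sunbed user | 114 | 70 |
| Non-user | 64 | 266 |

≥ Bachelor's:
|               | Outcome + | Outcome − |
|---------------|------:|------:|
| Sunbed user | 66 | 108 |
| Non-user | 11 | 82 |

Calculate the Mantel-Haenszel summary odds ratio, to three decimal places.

4.305

OR_MH = Σ(aᵢdᵢ/nᵢ) / Σ(bᵢcᵢ/nᵢ), where nᵢ is the stratum total.
Stratum 1 (≤ High school): n = 511; a·d/n = 85·251/511 = 41.7515; b·c/n = 92·83/511 = 14.9432
Stratum 2 (Some college): n = 514; a·d/n = 114·266/514 = 58.9961; b·c/n = 70·64/514 = 8.7160
Stratum 3 (≥ Bachelor's): n = 267; a·d/n = 66·82/267 = 20.2697; b·c/n = 108·11/267 = 4.4494
OR_MH = (41.7515 + 58.9961 + 20.2697) / (14.9432 + 8.7160 + 4.4494) = 121.0172 / 28.1086 = 4.30534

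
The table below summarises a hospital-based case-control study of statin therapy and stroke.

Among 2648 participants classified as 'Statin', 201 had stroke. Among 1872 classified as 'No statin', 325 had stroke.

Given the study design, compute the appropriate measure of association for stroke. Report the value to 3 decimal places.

0.391

From the description: a = 201, b = 2447, c = 325, d = 1547.
This is a hospital-based case-control study: participants were sampled on outcome status, so risks in the source population cannot be estimated directly — relative risk is not valid here. The odds ratio is the appropriate measure.
OR = (a·d)/(b·c) = (201 × 1547) / (2447 × 325) = 310947 / 795275 = 0.39099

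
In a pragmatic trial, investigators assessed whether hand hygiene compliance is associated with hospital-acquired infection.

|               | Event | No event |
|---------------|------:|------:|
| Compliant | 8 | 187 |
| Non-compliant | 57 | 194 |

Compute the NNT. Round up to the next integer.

Risk in treated group = 8/195 = 0.04103; risk in control = 57/251 = 0.22709.
Absolute risk reduction = 0.22709 − 0.04103 = 0.18607
NNT = 1 / ARR = 1 / 0.18607 = 5.374 → round up → 6

6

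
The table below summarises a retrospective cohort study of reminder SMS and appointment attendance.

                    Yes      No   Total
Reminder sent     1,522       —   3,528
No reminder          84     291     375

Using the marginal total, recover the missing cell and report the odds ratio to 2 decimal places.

2.63

The missing cell is in the exposed row: 3528 − 1522 = 2006.
So a = 1522, b = 2006, c = 84, d = 291.
OR = (a·d)/(b·c) = (1522 × 291) / (2006 × 84) = 442902 / 168504 = 2.62844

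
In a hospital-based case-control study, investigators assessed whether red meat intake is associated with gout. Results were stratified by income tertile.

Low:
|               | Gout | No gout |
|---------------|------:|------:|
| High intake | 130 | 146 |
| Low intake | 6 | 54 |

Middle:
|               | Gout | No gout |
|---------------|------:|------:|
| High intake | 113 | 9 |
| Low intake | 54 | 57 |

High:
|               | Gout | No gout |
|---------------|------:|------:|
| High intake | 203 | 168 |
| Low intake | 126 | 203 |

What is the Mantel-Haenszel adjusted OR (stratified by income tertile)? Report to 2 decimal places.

OR_MH = Σ(aᵢdᵢ/nᵢ) / Σ(bᵢcᵢ/nᵢ), where nᵢ is the stratum total.
Stratum 1 (Low): n = 336; a·d/n = 130·54/336 = 20.8929; b·c/n = 146·6/336 = 2.6071
Stratum 2 (Middle): n = 233; a·d/n = 113·57/233 = 27.6438; b·c/n = 9·54/233 = 2.0858
Stratum 3 (High): n = 700; a·d/n = 203·203/700 = 58.8700; b·c/n = 168·126/700 = 30.2400
OR_MH = (20.8929 + 27.6438 + 58.8700) / (2.6071 + 2.0858 + 30.2400) = 107.4066 / 34.9330 = 3.07465

3.07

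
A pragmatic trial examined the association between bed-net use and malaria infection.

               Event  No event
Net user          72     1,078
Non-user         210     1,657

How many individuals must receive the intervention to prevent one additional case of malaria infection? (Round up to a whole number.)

21

Risk in treated group = 72/1150 = 0.06261; risk in control = 210/1867 = 0.11248.
Absolute risk reduction = 0.11248 − 0.06261 = 0.04987
NNT = 1 / ARR = 1 / 0.04987 = 20.052 → round up → 21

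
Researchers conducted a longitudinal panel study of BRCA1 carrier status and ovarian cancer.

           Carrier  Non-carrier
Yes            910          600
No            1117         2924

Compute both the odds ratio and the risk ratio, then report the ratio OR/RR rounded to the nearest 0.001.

Reading the table with exposure as columns: a = 910 (Carrier, case), b = 1117 (Carrier, non-case), c = 600 (Non-carrier, case), d = 2924.
OR = (910·2924)/(1117·600) = 2660840/670200 = 3.97022
Risk in exposed = 910/2027 = 0.44894; risk in unexposed = 600/3524 = 0.17026; RR = 2.63677
OR/RR = 3.97022 / 2.63677 = 1.50571
The outcome is not rare, so the OR lies further from 1 than the RR.

1.506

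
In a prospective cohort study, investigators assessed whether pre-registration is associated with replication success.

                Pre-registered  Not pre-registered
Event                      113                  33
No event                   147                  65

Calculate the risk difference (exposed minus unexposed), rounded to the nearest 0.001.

0.098

Reading the table with exposure as columns: a = 113 (Pre-registered, case), b = 147 (Pre-registered, non-case), c = 33 (Not pre-registered, case), d = 65.
Risk in exposed = 113/260 = 0.434615; risk in unexposed = 33/98 = 0.336735.
Risk difference = 0.434615 − 0.336735 = 0.097881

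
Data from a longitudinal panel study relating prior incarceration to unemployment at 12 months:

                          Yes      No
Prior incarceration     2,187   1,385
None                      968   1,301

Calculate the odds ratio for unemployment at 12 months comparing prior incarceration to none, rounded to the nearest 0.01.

Cells: a = 2187, b = 1385, c = 968, d = 1301.
OR = (a·d)/(b·c) = (2187 × 1301) / (1385 × 968) = 2845287 / 1340680 = 2.12227
The odds of unemployment at 12 months are about 2.12 times as high in the prior incarceration group.

2.12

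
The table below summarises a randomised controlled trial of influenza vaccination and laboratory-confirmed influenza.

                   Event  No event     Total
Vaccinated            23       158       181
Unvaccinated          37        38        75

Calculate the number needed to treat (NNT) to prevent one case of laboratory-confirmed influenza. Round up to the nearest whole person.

Risk in treated group = 23/181 = 0.12707; risk in control = 37/75 = 0.49333.
Absolute risk reduction = 0.49333 − 0.12707 = 0.36626
NNT = 1 / ARR = 1 / 0.36626 = 2.730 → round up → 3

3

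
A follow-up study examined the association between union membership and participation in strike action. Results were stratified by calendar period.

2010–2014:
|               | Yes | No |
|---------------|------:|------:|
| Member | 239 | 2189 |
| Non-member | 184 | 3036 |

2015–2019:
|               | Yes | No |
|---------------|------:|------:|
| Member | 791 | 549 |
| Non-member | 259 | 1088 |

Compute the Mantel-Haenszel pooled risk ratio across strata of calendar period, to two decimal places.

2.56

RR_MH = Σ(aᵢ·n₀ᵢ/nᵢ) / Σ(cᵢ·n₁ᵢ/nᵢ), with n₁ᵢ = aᵢ+bᵢ (exposed), n₀ᵢ = cᵢ+dᵢ (unexposed), nᵢ = n₁ᵢ+n₀ᵢ.
Stratum 1 (2010–2014): n₁ = 2428, n₀ = 3220, n = 5648; a·n₀/n = 239·3220/5648 = 136.2571; c·n₁/n = 184·2428/5648 = 79.0992
Stratum 2 (2015–2019): n₁ = 1340, n₀ = 1347, n = 2687; a·n₀/n = 791·1347/2687 = 396.5303; c·n₁/n = 259·1340/2687 = 129.1626
RR_MH = (136.2571 + 396.5303) / (79.0992 + 129.1626) = 532.7874 / 208.2618 = 2.55826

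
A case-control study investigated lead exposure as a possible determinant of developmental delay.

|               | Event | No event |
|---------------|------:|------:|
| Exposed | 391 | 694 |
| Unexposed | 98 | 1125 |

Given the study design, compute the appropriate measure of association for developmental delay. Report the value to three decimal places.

Cells: a = 391, b = 694, c = 98, d = 1125.
This is a case-control study: participants were sampled on outcome status, so risks in the source population cannot be estimated directly — relative risk is not valid here. The odds ratio is the appropriate measure.
OR = (a·d)/(b·c) = (391 × 1125) / (694 × 98) = 439875 / 68012 = 6.46761

6.468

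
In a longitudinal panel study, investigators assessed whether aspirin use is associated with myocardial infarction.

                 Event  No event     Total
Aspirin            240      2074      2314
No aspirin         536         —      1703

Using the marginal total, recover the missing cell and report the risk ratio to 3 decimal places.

0.330

The missing cell is in the unexposed row: 1703 − 536 = 1167.
So a = 240, b = 2074, c = 536, d = 1167.
RR = [a/(a+b)] / [c/(c+d)] = (240/2314) / (536/1703) = 0.10372/0.31474 = 0.32953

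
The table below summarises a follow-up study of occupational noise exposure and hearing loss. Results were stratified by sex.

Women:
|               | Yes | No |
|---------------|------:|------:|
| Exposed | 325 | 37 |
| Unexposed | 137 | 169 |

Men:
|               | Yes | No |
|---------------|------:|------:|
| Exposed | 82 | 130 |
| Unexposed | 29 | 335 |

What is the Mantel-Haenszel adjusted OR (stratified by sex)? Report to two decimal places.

OR_MH = Σ(aᵢdᵢ/nᵢ) / Σ(bᵢcᵢ/nᵢ), where nᵢ is the stratum total.
Stratum 1 (Women): n = 668; a·d/n = 325·169/668 = 82.2231; b·c/n = 37·137/668 = 7.5883
Stratum 2 (Men): n = 576; a·d/n = 82·335/576 = 47.6910; b·c/n = 130·29/576 = 6.5451
OR_MH = (82.2231 + 47.6910) / (7.5883 + 6.5451) = 129.9140 / 14.1335 = 9.19195

9.19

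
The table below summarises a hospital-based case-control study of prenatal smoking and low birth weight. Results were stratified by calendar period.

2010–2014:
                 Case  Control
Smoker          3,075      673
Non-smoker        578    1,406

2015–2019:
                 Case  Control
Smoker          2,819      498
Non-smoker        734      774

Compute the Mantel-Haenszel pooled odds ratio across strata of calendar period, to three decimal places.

OR_MH = Σ(aᵢdᵢ/nᵢ) / Σ(bᵢcᵢ/nᵢ), where nᵢ is the stratum total.
Stratum 1 (2010–2014): n = 5732; a·d/n = 3075·1406/5732 = 754.2655; b·c/n = 673·578/5732 = 67.8636
Stratum 2 (2015–2019): n = 4825; a·d/n = 2819·774/4825 = 452.2085; b·c/n = 498·734/4825 = 75.7579
OR_MH = (754.2655 + 452.2085) / (67.8636 + 75.7579) = 1206.4740 / 143.6215 = 8.40037

8.400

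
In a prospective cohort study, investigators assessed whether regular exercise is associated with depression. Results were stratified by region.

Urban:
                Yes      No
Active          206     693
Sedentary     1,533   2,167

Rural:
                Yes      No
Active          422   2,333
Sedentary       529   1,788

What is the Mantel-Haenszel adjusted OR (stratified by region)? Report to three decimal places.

0.518

OR_MH = Σ(aᵢdᵢ/nᵢ) / Σ(bᵢcᵢ/nᵢ), where nᵢ is the stratum total.
Stratum 1 (Urban): n = 4599; a·d/n = 206·2167/4599 = 97.0650; b·c/n = 693·1533/4599 = 231.0000
Stratum 2 (Rural): n = 5072; a·d/n = 422·1788/5072 = 148.7650; b·c/n = 2333·529/5072 = 243.3275
OR_MH = (97.0650 + 148.7650) / (231.0000 + 243.3275) = 245.8300 / 474.3275 = 0.51827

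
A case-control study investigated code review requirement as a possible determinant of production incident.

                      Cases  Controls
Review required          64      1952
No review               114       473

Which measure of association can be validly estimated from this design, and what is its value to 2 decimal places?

0.14

Cells: a = 64, b = 1952, c = 114, d = 473.
This is a case-control study: participants were sampled on outcome status, so risks in the source population cannot be estimated directly — relative risk is not valid here. The odds ratio is the appropriate measure.
OR = (a·d)/(b·c) = (64 × 473) / (1952 × 114) = 30272 / 222528 = 0.13604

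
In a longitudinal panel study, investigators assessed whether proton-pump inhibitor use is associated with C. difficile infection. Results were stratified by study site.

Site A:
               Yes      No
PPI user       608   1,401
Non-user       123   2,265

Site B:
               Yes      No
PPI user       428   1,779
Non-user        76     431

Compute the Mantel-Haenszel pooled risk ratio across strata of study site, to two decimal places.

RR_MH = Σ(aᵢ·n₀ᵢ/nᵢ) / Σ(cᵢ·n₁ᵢ/nᵢ), with n₁ᵢ = aᵢ+bᵢ (exposed), n₀ᵢ = cᵢ+dᵢ (unexposed), nᵢ = n₁ᵢ+n₀ᵢ.
Stratum 1 (Site A): n₁ = 2009, n₀ = 2388, n = 4397; a·n₀/n = 608·2388/4397 = 330.2033; c·n₁/n = 123·2009/4397 = 56.1990
Stratum 2 (Site B): n₁ = 2207, n₀ = 507, n = 2714; a·n₀/n = 428·507/2714 = 79.9543; c·n₁/n = 76·2207/2714 = 61.8025
RR_MH = (330.2033 + 79.9543) / (56.1990 + 61.8025) = 410.1576 / 118.0015 = 3.47587

3.48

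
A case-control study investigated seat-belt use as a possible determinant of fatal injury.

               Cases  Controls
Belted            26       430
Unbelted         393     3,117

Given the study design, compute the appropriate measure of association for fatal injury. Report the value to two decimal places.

Cells: a = 26, b = 430, c = 393, d = 3117.
This is a case-control study: participants were sampled on outcome status, so risks in the source population cannot be estimated directly — relative risk is not valid here. The odds ratio is the appropriate measure.
OR = (a·d)/(b·c) = (26 × 3117) / (430 × 393) = 81042 / 168990 = 0.47957

0.48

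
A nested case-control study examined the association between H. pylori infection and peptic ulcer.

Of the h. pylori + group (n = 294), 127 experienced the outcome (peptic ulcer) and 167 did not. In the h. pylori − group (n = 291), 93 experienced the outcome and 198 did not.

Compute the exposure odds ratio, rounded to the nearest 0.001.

1.619

From the description: a = 127, b = 167, c = 93, d = 198.
OR = (a·d)/(b·c) = (127 × 198) / (167 × 93) = 25146 / 15531 = 1.61908
The odds of peptic ulcer are about 1.62 times as high in the h. pylori + group.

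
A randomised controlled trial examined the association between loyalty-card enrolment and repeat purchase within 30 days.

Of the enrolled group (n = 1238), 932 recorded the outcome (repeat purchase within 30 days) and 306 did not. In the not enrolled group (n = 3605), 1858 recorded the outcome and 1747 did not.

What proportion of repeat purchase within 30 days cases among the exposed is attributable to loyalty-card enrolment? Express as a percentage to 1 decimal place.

From the description: a = 932, b = 306, c = 1858, d = 1747.
Risk in exposed = 932/1238 = 0.75283; risk in unexposed = 1858/3605 = 0.51540.
RR = 0.75283/0.51540 = 1.46068
AR% = (RR − 1)/RR × 100 = (1.46068 − 1)/1.46068 × 100 = 31.5387%

31.5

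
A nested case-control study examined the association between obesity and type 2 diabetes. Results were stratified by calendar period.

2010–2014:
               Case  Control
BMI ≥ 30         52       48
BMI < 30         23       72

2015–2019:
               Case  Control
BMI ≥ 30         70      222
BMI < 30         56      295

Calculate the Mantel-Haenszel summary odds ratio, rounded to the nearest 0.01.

2.05

OR_MH = Σ(aᵢdᵢ/nᵢ) / Σ(bᵢcᵢ/nᵢ), where nᵢ is the stratum total.
Stratum 1 (2010–2014): n = 195; a·d/n = 52·72/195 = 19.2000; b·c/n = 48·23/195 = 5.6615
Stratum 2 (2015–2019): n = 643; a·d/n = 70·295/643 = 32.1151; b·c/n = 222·56/643 = 19.3344
OR_MH = (19.2000 + 32.1151) / (5.6615 + 19.3344) = 51.3151 / 24.9959 = 2.05294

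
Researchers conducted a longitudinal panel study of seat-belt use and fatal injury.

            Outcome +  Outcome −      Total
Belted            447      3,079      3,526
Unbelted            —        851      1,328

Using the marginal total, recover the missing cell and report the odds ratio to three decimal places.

0.259

The missing cell is in the unexposed row: 1328 − 851 = 477.
So a = 447, b = 3079, c = 477, d = 851.
OR = (a·d)/(b·c) = (447 × 851) / (3079 × 477) = 380397 / 1468683 = 0.25901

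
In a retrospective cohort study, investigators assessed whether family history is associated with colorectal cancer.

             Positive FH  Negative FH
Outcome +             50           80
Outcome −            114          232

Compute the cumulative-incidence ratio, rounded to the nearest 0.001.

Reading the table with exposure as columns: a = 50 (Positive FH, case), b = 114 (Positive FH, non-case), c = 80 (Negative FH, case), d = 232.
Risk in exposed = 50/164 = 0.30488; risk in unexposed = 80/312 = 0.25641.
RR = 0.30488 / 0.25641 = 1.18902
The risk among the exposed is 1.19 times that among the unexposed.

1.189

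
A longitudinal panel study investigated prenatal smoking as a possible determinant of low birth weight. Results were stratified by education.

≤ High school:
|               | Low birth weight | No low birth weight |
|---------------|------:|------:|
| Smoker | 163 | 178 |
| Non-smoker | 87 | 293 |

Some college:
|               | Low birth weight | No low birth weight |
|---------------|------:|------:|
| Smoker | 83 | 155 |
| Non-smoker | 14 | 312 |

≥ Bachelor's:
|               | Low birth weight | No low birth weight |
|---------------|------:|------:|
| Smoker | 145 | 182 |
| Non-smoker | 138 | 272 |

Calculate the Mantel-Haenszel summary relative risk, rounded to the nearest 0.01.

RR_MH = Σ(aᵢ·n₀ᵢ/nᵢ) / Σ(cᵢ·n₁ᵢ/nᵢ), with n₁ᵢ = aᵢ+bᵢ (exposed), n₀ᵢ = cᵢ+dᵢ (unexposed), nᵢ = n₁ᵢ+n₀ᵢ.
Stratum 1 (≤ High school): n₁ = 341, n₀ = 380, n = 721; a·n₀/n = 163·380/721 = 85.9085; c·n₁/n = 87·341/721 = 41.1470
Stratum 2 (Some college): n₁ = 238, n₀ = 326, n = 564; a·n₀/n = 83·326/564 = 47.9752; c·n₁/n = 14·238/564 = 5.9078
Stratum 3 (≥ Bachelor's): n₁ = 327, n₀ = 410, n = 737; a·n₀/n = 145·410/737 = 80.6649; c·n₁/n = 138·327/737 = 61.2293
RR_MH = (85.9085 + 47.9752 + 80.6649) / (41.1470 + 5.9078 + 61.2293) = 214.5485 / 108.2841 = 1.98135

1.98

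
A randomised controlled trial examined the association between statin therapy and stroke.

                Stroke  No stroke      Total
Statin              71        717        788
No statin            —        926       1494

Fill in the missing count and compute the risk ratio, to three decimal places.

0.237

The missing cell is in the unexposed row: 1494 − 926 = 568.
So a = 71, b = 717, c = 568, d = 926.
RR = [a/(a+b)] / [c/(c+d)] = (71/788) / (568/1494) = 0.09010/0.38019 = 0.23699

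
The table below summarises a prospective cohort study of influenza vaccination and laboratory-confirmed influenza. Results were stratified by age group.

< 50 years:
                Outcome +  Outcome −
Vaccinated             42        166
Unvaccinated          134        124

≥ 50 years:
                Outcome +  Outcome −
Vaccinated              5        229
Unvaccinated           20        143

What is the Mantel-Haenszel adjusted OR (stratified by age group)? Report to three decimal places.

OR_MH = Σ(aᵢdᵢ/nᵢ) / Σ(bᵢcᵢ/nᵢ), where nᵢ is the stratum total.
Stratum 1 (< 50 years): n = 466; a·d/n = 42·124/466 = 11.1760; b·c/n = 166·134/466 = 47.7339
Stratum 2 (≥ 50 years): n = 397; a·d/n = 5·143/397 = 1.8010; b·c/n = 229·20/397 = 11.5365
OR_MH = (11.1760 + 1.8010) / (47.7339 + 11.5365) = 12.9770 / 59.2704 = 0.21895

0.219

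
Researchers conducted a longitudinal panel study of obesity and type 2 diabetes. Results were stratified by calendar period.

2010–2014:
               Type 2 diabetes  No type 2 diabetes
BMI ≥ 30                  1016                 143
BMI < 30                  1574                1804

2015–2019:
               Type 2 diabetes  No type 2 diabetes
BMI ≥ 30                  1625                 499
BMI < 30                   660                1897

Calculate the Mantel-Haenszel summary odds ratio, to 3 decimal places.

OR_MH = Σ(aᵢdᵢ/nᵢ) / Σ(bᵢcᵢ/nᵢ), where nᵢ is the stratum total.
Stratum 1 (2010–2014): n = 4537; a·d/n = 1016·1804/4537 = 403.9815; b·c/n = 143·1574/4537 = 49.6103
Stratum 2 (2015–2019): n = 4681; a·d/n = 1625·1897/4681 = 658.5398; b·c/n = 499·660/4681 = 70.3568
OR_MH = (403.9815 + 658.5398) / (49.6103 + 70.3568) = 1062.5213 / 119.9671 = 8.85677

8.857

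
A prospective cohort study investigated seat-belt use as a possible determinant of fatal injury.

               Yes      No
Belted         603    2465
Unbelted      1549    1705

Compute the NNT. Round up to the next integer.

4

Risk in treated group = 603/3068 = 0.19654; risk in control = 1549/3254 = 0.47603.
Absolute risk reduction = 0.47603 − 0.19654 = 0.27948
NNT = 1 / ARR = 1 / 0.27948 = 3.578 → round up → 4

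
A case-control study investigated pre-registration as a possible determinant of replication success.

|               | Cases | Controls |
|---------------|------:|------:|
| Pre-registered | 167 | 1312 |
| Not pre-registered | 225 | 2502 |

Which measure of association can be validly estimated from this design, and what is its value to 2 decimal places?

Cells: a = 167, b = 1312, c = 225, d = 2502.
This is a case-control study: participants were sampled on outcome status, so risks in the source population cannot be estimated directly — relative risk is not valid here. The odds ratio is the appropriate measure.
OR = (a·d)/(b·c) = (167 × 2502) / (1312 × 225) = 417834 / 295200 = 1.41543

1.42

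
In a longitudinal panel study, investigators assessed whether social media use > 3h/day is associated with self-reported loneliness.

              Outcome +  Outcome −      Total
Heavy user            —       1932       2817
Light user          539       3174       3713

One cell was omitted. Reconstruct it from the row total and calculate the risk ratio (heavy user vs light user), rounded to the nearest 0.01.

2.16

The missing cell is in the exposed row: 2817 − 1932 = 885.
So a = 885, b = 1932, c = 539, d = 3174.
RR = [a/(a+b)] / [c/(c+d)] = (885/2817) / (539/3713) = 0.31416/0.14517 = 2.16418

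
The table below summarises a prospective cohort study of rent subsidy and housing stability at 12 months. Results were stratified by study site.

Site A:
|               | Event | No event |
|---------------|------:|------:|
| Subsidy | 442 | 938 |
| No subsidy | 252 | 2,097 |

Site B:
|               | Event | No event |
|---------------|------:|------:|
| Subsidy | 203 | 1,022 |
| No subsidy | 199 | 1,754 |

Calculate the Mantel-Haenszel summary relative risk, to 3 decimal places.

RR_MH = Σ(aᵢ·n₀ᵢ/nᵢ) / Σ(cᵢ·n₁ᵢ/nᵢ), with n₁ᵢ = aᵢ+bᵢ (exposed), n₀ᵢ = cᵢ+dᵢ (unexposed), nᵢ = n₁ᵢ+n₀ᵢ.
Stratum 1 (Site A): n₁ = 1380, n₀ = 2349, n = 3729; a·n₀/n = 442·2349/3729 = 278.4280; c·n₁/n = 252·1380/3729 = 93.2582
Stratum 2 (Site B): n₁ = 1225, n₀ = 1953, n = 3178; a·n₀/n = 203·1953/3178 = 124.7511; c·n₁/n = 199·1225/3178 = 76.7070
RR_MH = (278.4280 + 124.7511) / (93.2582 + 76.7070) = 403.1791 / 169.9653 = 2.37213

2.372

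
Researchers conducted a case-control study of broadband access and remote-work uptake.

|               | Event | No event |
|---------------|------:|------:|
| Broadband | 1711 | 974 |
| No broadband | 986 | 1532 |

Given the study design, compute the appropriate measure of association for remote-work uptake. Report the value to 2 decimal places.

2.73

Cells: a = 1711, b = 974, c = 986, d = 1532.
This is a case-control study: participants were sampled on outcome status, so risks in the source population cannot be estimated directly — relative risk is not valid here. The odds ratio is the appropriate measure.
OR = (a·d)/(b·c) = (1711 × 1532) / (974 × 986) = 2621252 / 960364 = 2.72944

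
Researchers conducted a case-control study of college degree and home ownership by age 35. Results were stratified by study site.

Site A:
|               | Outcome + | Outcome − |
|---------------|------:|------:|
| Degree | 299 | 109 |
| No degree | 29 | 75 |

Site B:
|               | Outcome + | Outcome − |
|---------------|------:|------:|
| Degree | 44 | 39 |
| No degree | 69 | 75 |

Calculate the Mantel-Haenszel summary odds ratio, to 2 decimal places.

OR_MH = Σ(aᵢdᵢ/nᵢ) / Σ(bᵢcᵢ/nᵢ), where nᵢ is the stratum total.
Stratum 1 (Site A): n = 512; a·d/n = 299·75/512 = 43.7988; b·c/n = 109·29/512 = 6.1738
Stratum 2 (Site B): n = 227; a·d/n = 44·75/227 = 14.5374; b·c/n = 39·69/227 = 11.8546
OR_MH = (43.7988 + 14.5374) / (6.1738 + 11.8546) = 58.3363 / 18.0285 = 3.23579

3.24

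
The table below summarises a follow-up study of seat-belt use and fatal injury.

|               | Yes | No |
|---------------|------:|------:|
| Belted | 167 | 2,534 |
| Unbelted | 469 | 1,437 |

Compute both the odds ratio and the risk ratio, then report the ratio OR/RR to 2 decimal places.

0.80

Cells: a = 167, b = 2534, c = 469, d = 1437.
OR = (167·1437)/(2534·469) = 239979/1188446 = 0.20193
Risk in exposed = 167/2701 = 0.06183; risk in unexposed = 469/1906 = 0.24607; RR = 0.25127
OR/RR = 0.20193 / 0.25127 = 0.80362
The outcome is not rare, so the OR lies further from 1 than the RR.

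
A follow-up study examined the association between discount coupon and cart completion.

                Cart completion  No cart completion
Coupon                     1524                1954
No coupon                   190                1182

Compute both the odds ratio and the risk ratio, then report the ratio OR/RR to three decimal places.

1.533

Cells: a = 1524, b = 1954, c = 190, d = 1182.
OR = (1524·1182)/(1954·190) = 1801368/371260 = 4.85204
Risk in exposed = 1524/3478 = 0.43818; risk in unexposed = 190/1372 = 0.13848; RR = 3.16414
OR/RR = 4.85204 / 3.16414 = 1.53345
The outcome is not rare, so the OR lies further from 1 than the RR.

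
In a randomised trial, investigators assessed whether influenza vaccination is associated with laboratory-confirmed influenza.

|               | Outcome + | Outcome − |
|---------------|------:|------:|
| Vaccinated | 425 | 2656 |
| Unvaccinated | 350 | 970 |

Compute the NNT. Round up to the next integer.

8

Risk in treated group = 425/3081 = 0.13794; risk in control = 350/1320 = 0.26515.
Absolute risk reduction = 0.26515 − 0.13794 = 0.12721
NNT = 1 / ARR = 1 / 0.12721 = 7.861 → round up → 8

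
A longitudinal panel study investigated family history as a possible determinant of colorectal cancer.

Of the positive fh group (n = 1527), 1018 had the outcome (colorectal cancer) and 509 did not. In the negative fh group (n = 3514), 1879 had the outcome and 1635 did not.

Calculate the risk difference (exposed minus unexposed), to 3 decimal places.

From the description: a = 1018, b = 509, c = 1879, d = 1635.
Risk in exposed = 1018/1527 = 0.666667; risk in unexposed = 1879/3514 = 0.534718.
Risk difference = 0.666667 − 0.534718 = 0.131948

0.132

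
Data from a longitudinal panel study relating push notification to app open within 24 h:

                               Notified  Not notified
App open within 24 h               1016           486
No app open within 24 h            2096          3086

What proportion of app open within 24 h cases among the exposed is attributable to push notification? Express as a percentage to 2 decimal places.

58.33

Reading the table with exposure as columns: a = 1016 (Notified, case), b = 2096 (Notified, non-case), c = 486 (Not notified, case), d = 3086.
Risk in exposed = 1016/3112 = 0.32648; risk in unexposed = 486/3572 = 0.13606.
RR = 0.32648/0.13606 = 2.39955
AR% = (RR − 1)/RR × 100 = (2.39955 − 1)/2.39955 × 100 = 58.3255%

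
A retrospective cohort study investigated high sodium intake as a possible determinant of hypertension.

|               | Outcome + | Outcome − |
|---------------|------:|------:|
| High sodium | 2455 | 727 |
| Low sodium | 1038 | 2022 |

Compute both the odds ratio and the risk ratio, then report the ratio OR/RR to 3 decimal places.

Cells: a = 2455, b = 727, c = 1038, d = 2022.
OR = (2455·2022)/(727·1038) = 4964010/754626 = 6.57811
Risk in exposed = 2455/3182 = 0.77153; risk in unexposed = 1038/3060 = 0.33922; RR = 2.27444
OR/RR = 6.57811 / 2.27444 = 2.89218
The outcome is not rare, so the OR lies further from 1 than the RR.

2.892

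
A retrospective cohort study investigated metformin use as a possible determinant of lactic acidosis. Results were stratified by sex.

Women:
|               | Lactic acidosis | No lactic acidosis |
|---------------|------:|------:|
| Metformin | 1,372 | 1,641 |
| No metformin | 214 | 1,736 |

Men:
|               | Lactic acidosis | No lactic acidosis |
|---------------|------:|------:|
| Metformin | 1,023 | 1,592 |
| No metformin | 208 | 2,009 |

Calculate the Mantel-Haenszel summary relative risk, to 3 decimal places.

RR_MH = Σ(aᵢ·n₀ᵢ/nᵢ) / Σ(cᵢ·n₁ᵢ/nᵢ), with n₁ᵢ = aᵢ+bᵢ (exposed), n₀ᵢ = cᵢ+dᵢ (unexposed), nᵢ = n₁ᵢ+n₀ᵢ.
Stratum 1 (Women): n₁ = 3013, n₀ = 1950, n = 4963; a·n₀/n = 1372·1950/4963 = 539.0691; c·n₁/n = 214·3013/4963 = 129.9178
Stratum 2 (Men): n₁ = 2615, n₀ = 2217, n = 4832; a·n₀/n = 1023·2217/4832 = 469.3690; c·n₁/n = 208·2615/4832 = 112.5662
RR_MH = (539.0691 + 469.3690) / (129.9178 + 112.5662) = 1008.4381 / 242.4840 = 4.15878

4.159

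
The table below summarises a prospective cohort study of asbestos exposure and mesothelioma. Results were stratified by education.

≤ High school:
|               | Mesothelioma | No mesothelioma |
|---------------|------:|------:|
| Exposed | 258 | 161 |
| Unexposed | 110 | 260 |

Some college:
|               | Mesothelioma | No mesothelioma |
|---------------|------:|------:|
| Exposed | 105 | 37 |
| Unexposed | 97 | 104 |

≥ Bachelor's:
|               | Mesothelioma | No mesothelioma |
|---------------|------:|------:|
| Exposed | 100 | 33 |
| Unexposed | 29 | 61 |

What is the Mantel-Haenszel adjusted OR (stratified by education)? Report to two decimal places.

OR_MH = Σ(aᵢdᵢ/nᵢ) / Σ(bᵢcᵢ/nᵢ), where nᵢ is the stratum total.
Stratum 1 (≤ High school): n = 789; a·d/n = 258·260/789 = 85.0190; b·c/n = 161·110/789 = 22.4461
Stratum 2 (Some college): n = 343; a·d/n = 105·104/343 = 31.8367; b·c/n = 37·97/343 = 10.4636
Stratum 3 (≥ Bachelor's): n = 223; a·d/n = 100·61/223 = 27.3543; b·c/n = 33·29/223 = 4.2915
OR_MH = (85.0190 + 31.8367 + 27.3543) / (22.4461 + 10.4636 + 4.2915) = 144.2100 / 37.2012 = 3.87649

3.88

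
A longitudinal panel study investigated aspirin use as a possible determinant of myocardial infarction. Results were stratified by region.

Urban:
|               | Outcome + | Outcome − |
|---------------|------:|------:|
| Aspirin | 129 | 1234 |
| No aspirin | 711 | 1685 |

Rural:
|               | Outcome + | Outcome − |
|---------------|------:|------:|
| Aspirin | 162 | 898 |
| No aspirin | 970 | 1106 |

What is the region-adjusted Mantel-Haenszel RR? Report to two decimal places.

0.32

RR_MH = Σ(aᵢ·n₀ᵢ/nᵢ) / Σ(cᵢ·n₁ᵢ/nᵢ), with n₁ᵢ = aᵢ+bᵢ (exposed), n₀ᵢ = cᵢ+dᵢ (unexposed), nᵢ = n₁ᵢ+n₀ᵢ.
Stratum 1 (Urban): n₁ = 1363, n₀ = 2396, n = 3759; a·n₀/n = 129·2396/3759 = 82.2251; c·n₁/n = 711·1363/3759 = 257.8061
Stratum 2 (Rural): n₁ = 1060, n₀ = 2076, n = 3136; a·n₀/n = 162·2076/3136 = 107.2423; c·n₁/n = 970·1060/3136 = 327.8699
RR_MH = (82.2251 + 107.2423) / (257.8061 + 327.8699) = 189.4674 / 585.6760 = 0.32350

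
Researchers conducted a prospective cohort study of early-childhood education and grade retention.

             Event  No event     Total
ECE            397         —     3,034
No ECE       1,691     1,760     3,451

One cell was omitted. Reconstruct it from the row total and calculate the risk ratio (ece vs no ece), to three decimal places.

The missing cell is in the exposed row: 3034 − 397 = 2637.
So a = 397, b = 2637, c = 1691, d = 1760.
RR = [a/(a+b)] / [c/(c+d)] = (397/3034) / (1691/3451) = 0.13085/0.49000 = 0.26704

0.267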